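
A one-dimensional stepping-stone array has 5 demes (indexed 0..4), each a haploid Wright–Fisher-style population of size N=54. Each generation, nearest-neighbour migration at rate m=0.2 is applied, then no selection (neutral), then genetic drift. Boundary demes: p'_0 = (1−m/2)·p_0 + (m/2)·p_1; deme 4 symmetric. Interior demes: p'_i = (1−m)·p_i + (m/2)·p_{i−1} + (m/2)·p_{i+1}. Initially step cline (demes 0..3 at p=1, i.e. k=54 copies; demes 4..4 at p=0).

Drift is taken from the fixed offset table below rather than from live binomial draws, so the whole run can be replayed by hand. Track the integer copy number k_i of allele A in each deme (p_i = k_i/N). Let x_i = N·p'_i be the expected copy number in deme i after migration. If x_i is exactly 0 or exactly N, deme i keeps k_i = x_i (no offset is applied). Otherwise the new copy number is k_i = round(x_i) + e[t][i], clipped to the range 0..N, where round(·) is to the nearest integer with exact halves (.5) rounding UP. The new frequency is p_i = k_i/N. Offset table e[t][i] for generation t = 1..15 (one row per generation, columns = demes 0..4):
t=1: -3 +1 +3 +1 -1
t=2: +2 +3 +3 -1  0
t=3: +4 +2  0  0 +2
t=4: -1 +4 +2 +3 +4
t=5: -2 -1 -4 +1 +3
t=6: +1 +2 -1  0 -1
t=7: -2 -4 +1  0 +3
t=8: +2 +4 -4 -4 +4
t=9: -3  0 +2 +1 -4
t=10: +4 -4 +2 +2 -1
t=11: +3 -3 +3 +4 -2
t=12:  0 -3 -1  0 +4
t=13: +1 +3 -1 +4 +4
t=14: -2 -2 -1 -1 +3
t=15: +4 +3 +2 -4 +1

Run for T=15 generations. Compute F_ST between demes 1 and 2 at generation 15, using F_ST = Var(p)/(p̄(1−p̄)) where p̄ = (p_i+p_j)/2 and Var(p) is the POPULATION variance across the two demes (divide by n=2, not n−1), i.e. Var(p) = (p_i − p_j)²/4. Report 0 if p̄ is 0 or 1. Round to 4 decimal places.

0.0035

t=0: k=[54 54 54 54 0]
t=1: x=[54.0000 54.0000 54.0000 48.6000 5.4000] k=[54 54 54 50 4]
t=2: x=[54.0000 54.0000 53.6000 45.8000 8.6000] k=[54 54 54 45 9]
t=3: x=[54.0000 54.0000 53.1000 42.3000 12.6000] k=[54 54 53 42 15]
t=4: x=[54.0000 53.9000 52.0000 40.4000 17.7000] k=[54 54 54 43 22]
t=5: x=[54.0000 54.0000 52.9000 42.0000 24.1000] k=[54 54 49 43 27]
t=6: x=[54.0000 53.5000 48.9000 42.0000 28.6000] k=[54 54 48 42 28]
t=7: x=[54.0000 53.4000 48.0000 41.2000 29.4000] k=[54 49 49 41 32]
t=8: x=[53.5000 49.5000 48.2000 40.9000 32.9000] k=[54 54 44 37 37]
t=9: x=[54.0000 53.0000 44.3000 37.7000 37.0000] k=[54 53 46 39 33]
t=10: x=[53.9000 52.4000 46.0000 39.1000 33.6000] k=[54 48 48 41 33]
t=11: x=[53.4000 48.6000 47.3000 40.9000 33.8000] k=[54 46 50 45 32]
t=12: x=[53.2000 47.2000 49.1000 44.2000 33.3000] k=[53 44 48 44 37]
t=13: x=[52.1000 45.3000 47.2000 43.7000 37.7000] k=[53 48 46 48 42]
t=14: x=[52.5000 48.3000 46.4000 47.2000 42.6000] k=[51 46 45 46 46]
t=15: x=[50.5000 46.4000 45.2000 45.9000 46.0000] k=[54 49 47 42 47]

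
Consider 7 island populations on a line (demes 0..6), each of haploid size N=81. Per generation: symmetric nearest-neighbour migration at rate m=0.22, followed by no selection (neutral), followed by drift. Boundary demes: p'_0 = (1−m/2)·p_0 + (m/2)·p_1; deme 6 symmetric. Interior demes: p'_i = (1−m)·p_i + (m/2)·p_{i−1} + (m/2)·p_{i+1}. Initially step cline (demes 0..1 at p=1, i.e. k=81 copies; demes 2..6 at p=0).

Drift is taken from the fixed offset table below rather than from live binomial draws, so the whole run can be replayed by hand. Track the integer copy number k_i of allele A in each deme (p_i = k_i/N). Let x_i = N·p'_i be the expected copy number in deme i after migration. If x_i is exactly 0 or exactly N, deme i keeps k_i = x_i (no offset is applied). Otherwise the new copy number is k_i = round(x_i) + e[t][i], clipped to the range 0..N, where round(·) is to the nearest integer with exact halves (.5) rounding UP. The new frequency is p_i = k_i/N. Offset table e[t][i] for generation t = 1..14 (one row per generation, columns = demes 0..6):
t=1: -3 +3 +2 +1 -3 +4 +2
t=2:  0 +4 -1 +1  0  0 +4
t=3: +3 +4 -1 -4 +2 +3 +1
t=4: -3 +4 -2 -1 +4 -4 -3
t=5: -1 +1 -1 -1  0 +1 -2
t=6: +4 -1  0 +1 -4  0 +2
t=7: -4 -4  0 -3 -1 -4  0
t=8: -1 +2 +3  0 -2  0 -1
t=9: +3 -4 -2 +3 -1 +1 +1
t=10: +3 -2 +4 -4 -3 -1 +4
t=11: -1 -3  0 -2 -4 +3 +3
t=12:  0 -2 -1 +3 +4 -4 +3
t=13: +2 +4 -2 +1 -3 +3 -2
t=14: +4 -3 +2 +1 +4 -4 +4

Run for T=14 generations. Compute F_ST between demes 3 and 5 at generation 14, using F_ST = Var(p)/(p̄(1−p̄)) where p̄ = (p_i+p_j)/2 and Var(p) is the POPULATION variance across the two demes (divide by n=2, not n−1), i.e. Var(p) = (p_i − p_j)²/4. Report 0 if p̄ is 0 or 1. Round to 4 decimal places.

0.0988

t=0: k=[81 81 0 0 0 0 0]
t=1: x=[81.0000 72.0900 8.9100 0.0000 0.0000 0.0000 0.0000] k=[81 75 11 0 0 0 0]
t=2: x=[80.3400 68.6200 16.8300 1.2100 0.0000 0.0000 0.0000] k=[80 73 16 2 0 0 0]
t=3: x=[79.2300 67.5000 20.7300 3.3200 0.2200 0.0000 0.0000] k=[81 72 20 0 2 0 0]
t=4: x=[80.0100 67.2700 23.5200 2.4200 1.5600 0.2200 0.0000] k=[77 71 22 1 6 0 0]
t=5: x=[76.3400 66.2700 25.0800 3.8600 4.7900 0.6600 0.0000] k=[75 67 24 3 5 2 0]
t=6: x=[74.1200 63.1500 26.4200 5.5300 4.4500 2.1100 0.2200] k=[78 62 26 7 0 2 2]
t=7: x=[76.2400 59.8000 27.8700 8.3200 0.9900 1.7800 2.0000] k=[72 56 28 5 0 0 2]
t=8: x=[70.2400 54.6800 28.5500 6.9800 0.5500 0.2200 1.7800] k=[69 57 32 7 0 0 1]
t=9: x=[67.6800 55.5700 32.0000 8.9800 0.7700 0.1100 0.8900] k=[71 52 30 12 0 1 2]
t=10: x=[68.9100 51.6700 30.4400 12.6600 1.4300 1.0000 1.8900] k=[72 50 34 9 0 0 6]
t=11: x=[69.5800 50.6600 33.0100 10.7600 0.9900 0.6600 5.3400] k=[69 48 33 9 0 4 8]
t=12: x=[66.6900 48.6600 32.0100 10.6500 1.4300 4.0000 7.5600] k=[67 47 31 14 5 0 11]
t=13: x=[64.8000 47.4400 30.8900 14.8800 5.4400 1.7600 9.7900] k=[67 51 29 16 2 5 8]
t=14: x=[65.2400 50.3400 29.9900 15.8900 3.8700 5.0000 7.6700] k=[69 47 32 17 8 1 12]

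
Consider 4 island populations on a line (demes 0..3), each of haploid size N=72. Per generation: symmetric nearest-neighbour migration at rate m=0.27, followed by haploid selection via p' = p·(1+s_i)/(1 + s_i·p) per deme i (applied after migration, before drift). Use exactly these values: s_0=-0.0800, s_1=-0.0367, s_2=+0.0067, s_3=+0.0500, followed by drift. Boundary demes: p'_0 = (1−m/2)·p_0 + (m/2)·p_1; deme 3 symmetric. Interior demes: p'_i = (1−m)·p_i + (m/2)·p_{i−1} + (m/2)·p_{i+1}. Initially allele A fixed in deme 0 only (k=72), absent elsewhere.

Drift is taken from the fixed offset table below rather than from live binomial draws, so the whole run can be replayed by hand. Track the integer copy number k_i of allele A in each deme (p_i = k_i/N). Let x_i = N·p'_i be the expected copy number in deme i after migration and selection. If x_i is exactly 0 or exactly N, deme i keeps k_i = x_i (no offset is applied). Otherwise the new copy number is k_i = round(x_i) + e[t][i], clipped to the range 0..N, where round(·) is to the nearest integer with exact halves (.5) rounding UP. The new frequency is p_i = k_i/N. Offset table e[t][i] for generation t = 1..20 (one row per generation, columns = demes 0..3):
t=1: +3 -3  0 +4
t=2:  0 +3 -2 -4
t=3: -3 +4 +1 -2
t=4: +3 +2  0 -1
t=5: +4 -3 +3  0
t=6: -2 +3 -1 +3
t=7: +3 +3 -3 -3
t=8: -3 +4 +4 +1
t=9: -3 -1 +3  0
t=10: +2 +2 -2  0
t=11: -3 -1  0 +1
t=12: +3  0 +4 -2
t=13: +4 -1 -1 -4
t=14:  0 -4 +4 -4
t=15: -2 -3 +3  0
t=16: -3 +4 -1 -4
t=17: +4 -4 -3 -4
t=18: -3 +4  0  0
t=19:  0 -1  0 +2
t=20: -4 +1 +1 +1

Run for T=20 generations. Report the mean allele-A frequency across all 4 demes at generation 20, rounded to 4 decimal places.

0.1632

t=0: k=[72 0 0 0]
t=1: x=[61.5574 9.4099 0.0000 0.0000] k=[65 6 0 0]
t=2: x=[56.0225 12.7578 0.8154 0.0000] k=[56 16 0 0]
t=3: x=[49.3252 18.7175 2.1740 0.0000] k=[46 23 3 0]
t=4: x=[41.4384 22.8183 5.3279 0.4251] k=[44 25 5 0]
t=5: x=[39.9599 24.2599 7.0674 0.7084] k=[44 21 10 1]
t=6: x=[39.4143 22.0440 10.3289 2.3222] k=[37 25 9 5]
t=7: x=[33.8815 23.8598 10.6806 5.7947] k=[37 27 8 3]
t=8: x=[34.1507 25.1695 9.9471 3.8489] k=[31 29 14 5]
t=9: x=[29.2710 26.6147 14.8887 6.4977] k=[26 26 18 6]
t=10: x=[24.6316 24.3143 17.5485 7.9589] k=[27 26 16 8]
t=11: x=[25.4763 24.1809 16.3542 9.4743] k=[22 23 16 10]
t=12: x=[20.8777 21.3541 16.2188 11.2659] k=[24 21 20 9]
t=13: x=[22.2918 20.7140 18.7424 10.9297] k=[26 20 18 7]
t=14: x=[23.8421 19.9955 16.8711 8.8571] k=[24 16 21 5]
t=15: x=[21.6374 17.2596 18.2558 7.4808] k=[20 14 21 7]
t=16: x=[18.0394 15.2997 18.2558 9.2772] k=[15 19 17 5]
t=17: x=[14.5480 17.6864 15.7319 6.9192] k=[19 14 13 3]
t=18: x=[17.2094 14.1110 11.8510 4.5537] k=[14 18 12 5]
t=19: x=[13.5965 16.1762 11.9313 6.2166] k=[14 15 12 8]
t=20: x=[13.2117 14.0327 11.9313 8.9141] k=[9 15 13 10]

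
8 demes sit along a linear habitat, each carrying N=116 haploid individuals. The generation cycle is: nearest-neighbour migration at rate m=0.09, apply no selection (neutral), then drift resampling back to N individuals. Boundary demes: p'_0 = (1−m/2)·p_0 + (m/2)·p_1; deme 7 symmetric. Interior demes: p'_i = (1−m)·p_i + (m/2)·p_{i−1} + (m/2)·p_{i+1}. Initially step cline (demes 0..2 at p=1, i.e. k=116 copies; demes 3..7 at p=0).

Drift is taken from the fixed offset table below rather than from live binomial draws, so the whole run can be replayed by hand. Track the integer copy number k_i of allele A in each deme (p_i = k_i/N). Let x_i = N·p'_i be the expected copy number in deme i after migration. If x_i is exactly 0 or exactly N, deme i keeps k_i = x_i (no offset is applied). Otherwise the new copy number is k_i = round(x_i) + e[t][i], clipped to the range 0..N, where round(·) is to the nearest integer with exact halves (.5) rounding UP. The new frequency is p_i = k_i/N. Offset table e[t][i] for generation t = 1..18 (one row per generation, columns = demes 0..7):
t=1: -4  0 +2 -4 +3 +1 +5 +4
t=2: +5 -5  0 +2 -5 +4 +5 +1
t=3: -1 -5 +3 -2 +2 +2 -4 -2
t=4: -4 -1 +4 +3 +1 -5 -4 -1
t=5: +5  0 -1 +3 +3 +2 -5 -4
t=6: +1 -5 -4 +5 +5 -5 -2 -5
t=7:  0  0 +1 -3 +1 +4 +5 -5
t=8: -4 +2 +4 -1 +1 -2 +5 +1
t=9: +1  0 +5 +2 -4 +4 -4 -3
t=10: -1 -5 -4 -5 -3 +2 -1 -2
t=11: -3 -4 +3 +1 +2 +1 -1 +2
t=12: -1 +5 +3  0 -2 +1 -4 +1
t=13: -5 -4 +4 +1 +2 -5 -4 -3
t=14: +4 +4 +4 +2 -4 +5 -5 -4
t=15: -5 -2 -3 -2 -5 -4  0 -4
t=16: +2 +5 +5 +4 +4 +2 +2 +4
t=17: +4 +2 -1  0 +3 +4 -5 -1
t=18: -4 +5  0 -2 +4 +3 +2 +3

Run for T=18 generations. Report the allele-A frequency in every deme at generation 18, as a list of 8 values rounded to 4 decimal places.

t=0: k=[116 116 116 0 0 0 0 0]
t=1: x=[116.0000 116.0000 110.7800 5.2200 0.0000 0.0000 0.0000 0.0000] k=[116 116 113 1 0 0 0 0]
t=2: x=[116.0000 115.8650 108.0950 5.9950 0.0450 0.0000 0.0000 0.0000] k=[116 111 108 8 0 0 0 0]
t=3: x=[115.7750 111.0900 103.6350 12.1400 0.3600 0.0000 0.0000 0.0000] k=[115 106 107 10 2 0 0 0]
t=4: x=[114.5950 106.4500 102.5900 14.0050 2.2700 0.0900 0.0000 0.0000] k=[111 105 107 17 3 0 0 0]
t=5: x=[110.7300 105.3600 102.8600 20.4200 3.4950 0.1350 0.0000 0.0000] k=[116 105 102 23 6 2 0 0]
t=6: x=[115.5050 105.3600 98.5800 25.7900 6.5850 2.0900 0.0900 0.0000] k=[116 100 95 31 12 0 0 0]
t=7: x=[115.2800 100.4950 92.3450 33.0250 12.3150 0.5400 0.0000 0.0000] k=[115 100 93 30 13 5 0 0]
t=8: x=[114.3250 100.3600 90.4800 32.0700 13.4050 5.1350 0.2250 0.0000] k=[110 102 94 31 14 3 5 0]
t=9: x=[109.6400 102.0000 91.5250 33.0700 14.2700 3.5850 4.6850 0.2250] k=[111 102 97 35 10 8 1 0]
t=10: x=[110.5950 102.1800 94.4350 36.6650 11.0350 7.7750 1.2700 0.0450] k=[110 97 90 32 8 10 0 0]
t=11: x=[109.4150 97.2700 87.7050 33.5300 9.1700 9.4600 0.4500 0.0000] k=[106 93 91 35 11 10 0 0]
t=12: x=[105.4150 93.4950 88.5700 36.4400 12.0350 9.5950 0.4500 0.0000] k=[104 98 92 36 10 11 0 0]
t=13: x=[103.7300 98.0000 89.7500 37.3500 11.2150 10.4600 0.4950 0.0000] k=[99 94 94 38 13 5 0 0]
t=14: x=[98.7750 94.2250 91.4800 39.3950 13.7650 5.1350 0.2250 0.0000] k=[103 98 95 41 10 10 0 0]
t=15: x=[102.7750 98.0900 92.7050 42.0350 11.3950 9.5500 0.4500 0.0000] k=[98 96 90 40 6 6 0 0]
t=16: x=[97.9100 95.8200 88.0200 40.7200 7.5300 5.7300 0.2700 0.0000] k=[100 101 93 45 12 8 2 0]
t=17: x=[100.0450 100.5950 91.2000 45.6750 13.3050 7.9100 2.1800 0.0900] k=[104 103 90 46 16 12 0 0]
t=18: x=[103.9550 102.4600 88.6050 46.6300 17.1700 11.6400 0.5400 0.0000] k=[100 107 89 45 21 15 3 0]

[0.8621, 0.9224, 0.7672, 0.3879, 0.1810, 0.1293, 0.0259, 0.0000]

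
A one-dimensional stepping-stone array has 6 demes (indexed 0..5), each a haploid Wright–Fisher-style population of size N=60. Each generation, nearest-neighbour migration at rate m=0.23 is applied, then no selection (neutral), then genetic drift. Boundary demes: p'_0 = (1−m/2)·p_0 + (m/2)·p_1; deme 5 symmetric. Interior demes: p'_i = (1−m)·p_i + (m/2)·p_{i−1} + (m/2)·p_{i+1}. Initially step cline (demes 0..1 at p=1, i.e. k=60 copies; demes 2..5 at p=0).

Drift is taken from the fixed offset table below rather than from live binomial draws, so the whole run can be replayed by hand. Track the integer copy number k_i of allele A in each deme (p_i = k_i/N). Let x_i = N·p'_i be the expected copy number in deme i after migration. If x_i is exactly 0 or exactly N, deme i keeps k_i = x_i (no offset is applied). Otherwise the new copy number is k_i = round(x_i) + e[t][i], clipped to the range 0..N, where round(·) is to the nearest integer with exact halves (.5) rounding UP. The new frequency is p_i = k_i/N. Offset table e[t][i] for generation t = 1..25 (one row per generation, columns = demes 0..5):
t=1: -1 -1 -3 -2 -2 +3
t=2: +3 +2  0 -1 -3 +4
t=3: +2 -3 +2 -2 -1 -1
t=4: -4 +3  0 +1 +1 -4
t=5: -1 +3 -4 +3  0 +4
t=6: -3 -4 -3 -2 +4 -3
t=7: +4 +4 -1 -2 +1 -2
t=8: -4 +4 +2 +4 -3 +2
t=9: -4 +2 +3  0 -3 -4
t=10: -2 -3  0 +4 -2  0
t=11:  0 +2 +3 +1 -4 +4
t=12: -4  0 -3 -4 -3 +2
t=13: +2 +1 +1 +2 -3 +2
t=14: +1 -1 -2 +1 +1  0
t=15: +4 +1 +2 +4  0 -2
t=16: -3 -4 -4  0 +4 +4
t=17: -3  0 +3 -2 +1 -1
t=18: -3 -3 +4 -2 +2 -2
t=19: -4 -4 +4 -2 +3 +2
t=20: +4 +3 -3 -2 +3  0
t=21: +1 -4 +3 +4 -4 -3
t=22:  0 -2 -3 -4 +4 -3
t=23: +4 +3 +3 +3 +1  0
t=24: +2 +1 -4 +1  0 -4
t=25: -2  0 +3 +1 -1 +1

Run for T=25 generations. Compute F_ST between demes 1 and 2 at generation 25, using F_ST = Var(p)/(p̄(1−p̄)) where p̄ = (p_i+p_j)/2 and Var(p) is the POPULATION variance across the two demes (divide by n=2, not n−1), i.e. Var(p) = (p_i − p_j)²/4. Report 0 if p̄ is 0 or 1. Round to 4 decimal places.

0.0070

t=0: k=[60 60 0 0 0 0]
t=1: x=[60.0000 53.1000 6.9000 0.0000 0.0000 0.0000] k=[60 52 4 0 0 0]
t=2: x=[59.0800 47.4000 9.0600 0.4600 0.0000 0.0000] k=[60 49 9 0 0 0]
t=3: x=[58.7350 45.6650 12.5650 1.0350 0.0000 0.0000] k=[60 43 15 0 0 0]
t=4: x=[58.0450 41.7350 16.4950 1.7250 0.0000 0.0000] k=[54 45 16 3 0 0]
t=5: x=[52.9650 42.7000 17.8400 4.1500 0.3450 0.0000] k=[52 46 14 7 0 0]
t=6: x=[51.3100 43.0100 16.8750 7.0000 0.8050 0.0000] k=[48 39 14 5 5 0]
t=7: x=[46.9650 37.1600 15.8400 6.0350 4.4250 0.5750] k=[51 41 15 4 5 0]
t=8: x=[49.8500 39.1600 16.7250 5.3800 4.3100 0.5750] k=[46 43 19 9 1 3]
t=9: x=[45.6550 40.5850 20.6100 9.2300 2.1500 2.7700] k=[42 43 24 9 0 0]
t=10: x=[42.1150 40.7000 24.4600 9.6900 1.0350 0.0000] k=[40 38 24 14 0 0]
t=11: x=[39.7700 36.6200 24.4600 13.5400 1.6100 0.0000] k=[40 39 27 15 0 0]
t=12: x=[39.8850 37.7350 27.0000 14.6550 1.7250 0.0000] k=[36 38 24 11 0 0]
t=13: x=[36.2300 36.1600 24.1150 11.2300 1.2650 0.0000] k=[38 37 25 13 0 0]
t=14: x=[37.8850 35.7350 25.0000 12.8850 1.4950 0.0000] k=[39 35 23 14 2 0]
t=15: x=[38.5400 34.0800 23.3450 13.6550 3.1500 0.2300] k=[43 35 25 18 3 0]
t=16: x=[42.0800 34.7700 25.3450 17.0800 4.3800 0.3450] k=[39 31 21 17 8 4]
t=17: x=[38.0800 30.7700 21.6900 16.4250 8.5750 4.4600] k=[35 31 25 14 10 3]
t=18: x=[34.5400 30.7700 24.4250 14.8050 9.6550 3.8050] k=[32 28 28 13 12 2]
t=19: x=[31.5400 28.4600 26.2750 14.6100 10.9650 3.1500] k=[28 24 30 13 14 5]
t=20: x=[27.5400 25.1500 27.3550 15.0700 12.8500 6.0350] k=[32 28 24 13 16 6]
t=21: x=[31.5400 28.0000 23.1950 14.6100 14.5050 7.1500] k=[33 24 26 19 11 4]
t=22: x=[31.9650 25.2650 24.9650 18.8850 11.1150 4.8050] k=[32 23 22 15 15 2]
t=23: x=[30.9650 23.9200 21.3100 15.8050 13.5050 3.4950] k=[35 27 24 19 15 3]
t=24: x=[34.0800 27.5750 23.7700 19.1150 14.0800 4.3800] k=[36 29 20 20 14 0]
t=25: x=[35.1950 28.7700 21.0350 19.3100 13.0800 1.6100] k=[33 29 24 20 12 3]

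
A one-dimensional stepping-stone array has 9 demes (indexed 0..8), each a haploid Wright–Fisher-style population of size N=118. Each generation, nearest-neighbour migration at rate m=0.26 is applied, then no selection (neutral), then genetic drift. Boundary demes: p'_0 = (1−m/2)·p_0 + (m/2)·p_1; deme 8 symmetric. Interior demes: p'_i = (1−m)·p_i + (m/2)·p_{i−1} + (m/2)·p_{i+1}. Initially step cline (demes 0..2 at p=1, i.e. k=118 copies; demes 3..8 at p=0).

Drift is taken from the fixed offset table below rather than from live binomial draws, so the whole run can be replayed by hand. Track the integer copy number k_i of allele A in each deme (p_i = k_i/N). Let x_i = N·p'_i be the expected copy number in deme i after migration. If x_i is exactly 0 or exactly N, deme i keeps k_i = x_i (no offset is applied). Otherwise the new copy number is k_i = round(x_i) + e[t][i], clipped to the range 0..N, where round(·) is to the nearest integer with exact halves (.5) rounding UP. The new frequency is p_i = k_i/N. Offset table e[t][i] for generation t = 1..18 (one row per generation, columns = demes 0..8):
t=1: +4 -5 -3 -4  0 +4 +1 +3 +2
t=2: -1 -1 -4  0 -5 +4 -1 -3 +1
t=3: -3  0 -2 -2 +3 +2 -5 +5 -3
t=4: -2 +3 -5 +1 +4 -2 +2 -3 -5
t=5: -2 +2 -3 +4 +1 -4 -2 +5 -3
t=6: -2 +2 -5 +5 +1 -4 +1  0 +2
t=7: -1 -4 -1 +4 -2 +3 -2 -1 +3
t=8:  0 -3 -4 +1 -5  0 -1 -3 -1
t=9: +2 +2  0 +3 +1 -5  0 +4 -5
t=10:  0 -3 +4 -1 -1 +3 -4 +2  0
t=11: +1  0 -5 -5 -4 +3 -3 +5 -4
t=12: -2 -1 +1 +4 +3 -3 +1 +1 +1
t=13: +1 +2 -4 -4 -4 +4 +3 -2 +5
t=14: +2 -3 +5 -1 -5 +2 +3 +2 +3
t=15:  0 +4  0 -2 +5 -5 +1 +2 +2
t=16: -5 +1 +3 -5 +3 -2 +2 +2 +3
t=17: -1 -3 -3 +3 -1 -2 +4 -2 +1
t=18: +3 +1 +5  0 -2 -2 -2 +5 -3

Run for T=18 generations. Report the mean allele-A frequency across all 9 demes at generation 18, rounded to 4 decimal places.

t=0: k=[118 118 118 0 0 0 0 0 0]
t=1: x=[118.0000 118.0000 102.6600 15.3400 0.0000 0.0000 0.0000 0.0000 0.0000] k=[118 118 100 11 0 0 0 0 0]
t=2: x=[118.0000 115.6600 90.7700 21.1400 1.4300 0.0000 0.0000 0.0000 0.0000] k=[118 115 87 21 0 0 0 0 0]
t=3: x=[117.6100 111.7500 82.0600 26.8500 2.7300 0.0000 0.0000 0.0000 0.0000] k=[115 112 80 25 6 0 0 0 0]
t=4: x=[114.6100 108.2300 77.0100 29.6800 7.6900 0.7800 0.0000 0.0000 0.0000] k=[113 111 72 31 12 0 0 0 0]
t=5: x=[112.7400 106.1900 71.7400 33.8600 12.9100 1.5600 0.0000 0.0000 0.0000] k=[111 108 69 38 14 0 0 0 0]
t=6: x=[110.6100 103.3200 70.0400 38.9100 15.3000 1.8200 0.0000 0.0000 0.0000] k=[109 105 65 44 16 0 0 0 0]
t=7: x=[108.4800 100.3200 67.4700 43.0900 17.5600 2.0800 0.0000 0.0000 0.0000] k=[107 96 66 47 16 5 0 0 0]
t=8: x=[105.5700 93.5300 67.4300 45.4400 18.6000 5.7800 0.6500 0.0000 0.0000] k=[106 91 63 46 14 6 0 0 0]
t=9: x=[104.0500 89.3100 64.4300 44.0500 17.1200 6.2600 0.7800 0.0000 0.0000] k=[106 91 64 47 18 1 1 0 0]
t=10: x=[104.0500 89.4400 65.3000 45.4400 19.5600 3.2100 0.8700 0.1300 0.0000] k=[104 86 69 44 19 6 0 2 0]
t=11: x=[101.6600 86.1300 67.9600 44.0000 20.5600 6.9100 1.0400 1.4800 0.2600] k=[103 86 63 39 17 10 0 6 0]
t=12: x=[100.7900 85.2200 62.8700 39.2600 18.9500 9.6100 2.0800 4.4400 0.7800] k=[99 84 64 43 22 7 3 5 2]
t=13: x=[97.0500 83.3500 63.8700 43.0000 22.7800 8.4300 3.7800 4.3500 2.3900] k=[98 85 60 39 19 12 7 2 7]
t=14: x=[96.3100 83.4400 60.5200 39.1300 20.6900 12.2600 7.0000 3.3000 6.3500] k=[98 80 66 38 16 14 10 5 9]
t=15: x=[95.6600 80.5200 64.1800 38.7800 18.6000 13.7400 9.8700 6.1700 8.4800] k=[96 85 64 37 24 9 11 8 10]
t=16: x=[94.5700 83.7000 63.2200 38.8200 23.7400 11.2100 10.3500 8.6500 9.7400] k=[90 85 66 34 27 9 12 11 13]
t=17: x=[89.3500 83.1800 64.3100 37.2500 25.5700 11.7300 11.4800 11.3900 12.7400] k=[88 80 61 40 25 10 15 9 14]
t=18: x=[86.9600 78.5700 60.7400 40.7800 25.0000 12.6000 13.5700 10.4300 13.3500] k=[90 80 66 41 23 11 12 15 10]

0.3277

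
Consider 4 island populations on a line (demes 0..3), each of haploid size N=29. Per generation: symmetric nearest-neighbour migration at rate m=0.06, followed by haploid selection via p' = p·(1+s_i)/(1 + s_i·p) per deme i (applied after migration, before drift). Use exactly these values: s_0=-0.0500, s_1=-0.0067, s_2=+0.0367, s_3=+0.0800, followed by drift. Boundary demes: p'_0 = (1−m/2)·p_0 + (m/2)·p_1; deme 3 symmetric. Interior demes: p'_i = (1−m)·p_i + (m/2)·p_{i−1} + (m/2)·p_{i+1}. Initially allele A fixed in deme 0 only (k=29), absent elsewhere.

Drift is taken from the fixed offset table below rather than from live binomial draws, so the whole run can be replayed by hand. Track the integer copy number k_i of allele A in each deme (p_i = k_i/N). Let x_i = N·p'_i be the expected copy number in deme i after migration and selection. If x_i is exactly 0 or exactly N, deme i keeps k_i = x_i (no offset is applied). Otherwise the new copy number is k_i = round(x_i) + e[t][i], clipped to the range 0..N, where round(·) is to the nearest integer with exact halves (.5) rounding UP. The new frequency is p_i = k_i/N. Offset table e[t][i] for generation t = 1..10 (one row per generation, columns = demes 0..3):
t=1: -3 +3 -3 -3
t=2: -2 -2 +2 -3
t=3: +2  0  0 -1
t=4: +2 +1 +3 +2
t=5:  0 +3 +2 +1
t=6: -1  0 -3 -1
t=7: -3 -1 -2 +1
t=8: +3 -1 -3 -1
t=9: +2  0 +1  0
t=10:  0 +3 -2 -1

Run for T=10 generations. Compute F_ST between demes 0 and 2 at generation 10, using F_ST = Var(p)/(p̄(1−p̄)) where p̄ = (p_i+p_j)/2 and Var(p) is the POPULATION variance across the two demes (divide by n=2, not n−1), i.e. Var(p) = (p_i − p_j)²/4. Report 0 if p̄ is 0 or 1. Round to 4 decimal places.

t=0: k=[29 0 0 0]
t=1: x=[28.0857 0.8643 0.0000 0.0000] k=[25 4 0 0]
t=2: x=[24.1669 4.4845 0.1244 0.0000] k=[22 2 2 0]
t=3: x=[21.1088 2.5841 2.0063 0.0648] k=[23 3 2 0]
t=4: x=[22.1349 3.5490 2.0372 0.0648] k=[24 5 5 2]
t=5: x=[23.1955 5.5398 5.0588 2.2443] k=[23 9 7 3]
t=6: x=[22.3199 9.3174 7.1321 3.3408] k=[21 9 4 2]
t=7: x=[20.3315 9.1678 4.2183 2.2122] k=[17 8 2 3]
t=8: x=[16.3656 8.0508 2.2847 3.1815] k=[19 7 0 2]
t=9: x=[18.2960 7.1138 0.2798 2.0840] k=[20 7 1 2]
t=10: x=[19.2814 7.1736 1.2525 2.1161] k=[19 10 0 1]

0.4872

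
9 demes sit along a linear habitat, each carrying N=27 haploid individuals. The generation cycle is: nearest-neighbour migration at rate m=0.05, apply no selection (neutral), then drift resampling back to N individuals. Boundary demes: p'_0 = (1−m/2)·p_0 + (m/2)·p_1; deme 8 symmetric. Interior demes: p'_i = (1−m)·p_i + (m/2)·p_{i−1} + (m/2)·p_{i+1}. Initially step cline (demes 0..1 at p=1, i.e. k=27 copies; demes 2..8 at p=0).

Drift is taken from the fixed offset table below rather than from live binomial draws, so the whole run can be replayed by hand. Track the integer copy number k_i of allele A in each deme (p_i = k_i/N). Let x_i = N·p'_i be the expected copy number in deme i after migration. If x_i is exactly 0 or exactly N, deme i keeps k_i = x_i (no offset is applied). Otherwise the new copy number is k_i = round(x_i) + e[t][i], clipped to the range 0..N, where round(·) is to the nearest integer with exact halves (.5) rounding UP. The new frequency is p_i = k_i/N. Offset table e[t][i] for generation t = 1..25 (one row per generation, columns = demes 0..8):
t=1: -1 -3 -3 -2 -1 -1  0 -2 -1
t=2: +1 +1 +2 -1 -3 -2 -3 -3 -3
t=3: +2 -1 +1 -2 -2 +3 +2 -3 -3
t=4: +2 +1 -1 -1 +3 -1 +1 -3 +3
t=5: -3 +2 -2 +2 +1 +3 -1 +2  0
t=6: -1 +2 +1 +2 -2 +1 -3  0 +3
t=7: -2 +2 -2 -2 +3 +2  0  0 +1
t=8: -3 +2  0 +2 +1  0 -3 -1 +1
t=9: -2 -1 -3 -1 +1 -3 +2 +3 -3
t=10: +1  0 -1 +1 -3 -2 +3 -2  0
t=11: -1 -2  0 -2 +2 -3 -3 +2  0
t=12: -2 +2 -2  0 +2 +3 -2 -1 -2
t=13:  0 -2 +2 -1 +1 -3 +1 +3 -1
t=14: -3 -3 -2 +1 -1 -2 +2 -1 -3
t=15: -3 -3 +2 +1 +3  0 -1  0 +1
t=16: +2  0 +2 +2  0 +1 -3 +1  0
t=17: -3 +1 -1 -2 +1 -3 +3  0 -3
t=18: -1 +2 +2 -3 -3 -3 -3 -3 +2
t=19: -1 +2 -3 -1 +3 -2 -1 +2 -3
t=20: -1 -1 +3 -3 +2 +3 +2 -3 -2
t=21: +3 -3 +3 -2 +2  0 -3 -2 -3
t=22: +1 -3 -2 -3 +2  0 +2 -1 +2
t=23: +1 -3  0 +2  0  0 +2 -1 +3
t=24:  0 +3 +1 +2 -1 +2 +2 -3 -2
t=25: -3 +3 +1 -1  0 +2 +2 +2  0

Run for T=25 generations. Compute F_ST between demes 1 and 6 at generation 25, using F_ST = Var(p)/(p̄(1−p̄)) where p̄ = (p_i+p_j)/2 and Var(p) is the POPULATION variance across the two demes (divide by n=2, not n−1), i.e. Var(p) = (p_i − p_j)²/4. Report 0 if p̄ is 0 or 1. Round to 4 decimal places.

0.0235

t=0: k=[27 27 0 0 0 0 0 0 0]
t=1: x=[27.0000 26.3250 0.6750 0.0000 0.0000 0.0000 0.0000 0.0000 0.0000] k=[27 23 0 0 0 0 0 0 0]
t=2: x=[26.9000 22.5250 0.5750 0.0000 0.0000 0.0000 0.0000 0.0000 0.0000] k=[27 24 3 0 0 0 0 0 0]
t=3: x=[26.9250 23.5500 3.4500 0.0750 0.0000 0.0000 0.0000 0.0000 0.0000] k=[27 23 4 0 0 0 0 0 0]
t=4: x=[26.9000 22.6250 4.3750 0.1000 0.0000 0.0000 0.0000 0.0000 0.0000] k=[27 24 3 0 0 0 0 0 0]
t=5: x=[26.9250 23.5500 3.4500 0.0750 0.0000 0.0000 0.0000 0.0000 0.0000] k=[24 26 1 2 0 0 0 0 0]
t=6: x=[24.0500 25.3250 1.6500 1.9250 0.0500 0.0000 0.0000 0.0000 0.0000] k=[23 27 3 4 0 0 0 0 0]
t=7: x=[23.1000 26.3000 3.6250 3.8750 0.1000 0.0000 0.0000 0.0000 0.0000] k=[21 27 2 2 3 0 0 0 0]
t=8: x=[21.1500 26.2250 2.6250 2.0250 2.9000 0.0750 0.0000 0.0000 0.0000] k=[18 27 3 4 4 0 0 0 0]
t=9: x=[18.2250 26.1750 3.6250 3.9750 3.9000 0.1000 0.0000 0.0000 0.0000] k=[16 25 1 3 5 0 0 0 0]
t=10: x=[16.2250 24.1750 1.6500 3.0000 4.8250 0.1250 0.0000 0.0000 0.0000] k=[17 24 1 4 2 0 0 0 0]
t=11: x=[17.1750 23.2500 1.6500 3.8750 2.0000 0.0500 0.0000 0.0000 0.0000] k=[16 21 2 2 4 0 0 0 0]
t=12: x=[16.1250 20.4000 2.4750 2.0500 3.8500 0.1000 0.0000 0.0000 0.0000] k=[14 22 0 2 6 3 0 0 0]
t=13: x=[14.2000 21.2500 0.6000 2.0500 5.8250 3.0000 0.0750 0.0000 0.0000] k=[14 19 3 1 7 0 1 0 0]
t=14: x=[14.1250 18.4750 3.3500 1.2000 6.6750 0.2000 0.9500 0.0250 0.0000] k=[11 15 1 2 6 0 3 0 0]
t=15: x=[11.1000 14.5500 1.3750 2.0750 5.7500 0.2250 2.8500 0.0750 0.0000] k=[8 12 3 3 9 0 2 0 0]
t=16: x=[8.1000 11.6750 3.2250 3.1500 8.6250 0.2750 1.9000 0.0500 0.0000] k=[10 12 5 5 9 1 0 1 0]
t=17: x=[10.0500 11.7750 5.1750 5.1000 8.7000 1.1750 0.0500 0.9500 0.0250] k=[7 13 4 3 10 0 3 1 0]
t=18: x=[7.1500 12.6250 4.2000 3.2000 9.5750 0.3250 2.8750 1.0250 0.0250] k=[6 15 6 0 7 0 0 0 2]
t=19: x=[6.2250 14.5500 6.0750 0.3250 6.6500 0.1750 0.0000 0.0500 1.9500] k=[5 17 3 0 10 0 0 2 0]
t=20: x=[5.3000 16.3500 3.2750 0.3250 9.5000 0.2500 0.0500 1.9000 0.0500] k=[4 15 6 0 12 3 2 0 0]
t=21: x=[4.2750 14.5000 6.0750 0.4500 11.4750 3.2000 1.9750 0.0500 0.0000] k=[7 12 9 0 13 3 0 0 0]
t=22: x=[7.1250 11.8000 8.8500 0.5500 12.4250 3.1750 0.0750 0.0000 0.0000] k=[8 9 7 0 14 3 2 0 0]
t=23: x=[8.0250 8.9250 6.8750 0.5250 13.3750 3.2500 1.9750 0.0500 0.0000] k=[9 6 7 3 13 3 4 0 0]
t=24: x=[8.9250 6.1000 6.8750 3.3500 12.5000 3.2750 3.8750 0.1000 0.0000] k=[9 9 8 5 12 5 6 0 0]
t=25: x=[9.0000 8.9750 7.9500 5.2500 11.6500 5.2000 5.8250 0.1500 0.0000] k=[6 12 9 4 12 7 8 2 0]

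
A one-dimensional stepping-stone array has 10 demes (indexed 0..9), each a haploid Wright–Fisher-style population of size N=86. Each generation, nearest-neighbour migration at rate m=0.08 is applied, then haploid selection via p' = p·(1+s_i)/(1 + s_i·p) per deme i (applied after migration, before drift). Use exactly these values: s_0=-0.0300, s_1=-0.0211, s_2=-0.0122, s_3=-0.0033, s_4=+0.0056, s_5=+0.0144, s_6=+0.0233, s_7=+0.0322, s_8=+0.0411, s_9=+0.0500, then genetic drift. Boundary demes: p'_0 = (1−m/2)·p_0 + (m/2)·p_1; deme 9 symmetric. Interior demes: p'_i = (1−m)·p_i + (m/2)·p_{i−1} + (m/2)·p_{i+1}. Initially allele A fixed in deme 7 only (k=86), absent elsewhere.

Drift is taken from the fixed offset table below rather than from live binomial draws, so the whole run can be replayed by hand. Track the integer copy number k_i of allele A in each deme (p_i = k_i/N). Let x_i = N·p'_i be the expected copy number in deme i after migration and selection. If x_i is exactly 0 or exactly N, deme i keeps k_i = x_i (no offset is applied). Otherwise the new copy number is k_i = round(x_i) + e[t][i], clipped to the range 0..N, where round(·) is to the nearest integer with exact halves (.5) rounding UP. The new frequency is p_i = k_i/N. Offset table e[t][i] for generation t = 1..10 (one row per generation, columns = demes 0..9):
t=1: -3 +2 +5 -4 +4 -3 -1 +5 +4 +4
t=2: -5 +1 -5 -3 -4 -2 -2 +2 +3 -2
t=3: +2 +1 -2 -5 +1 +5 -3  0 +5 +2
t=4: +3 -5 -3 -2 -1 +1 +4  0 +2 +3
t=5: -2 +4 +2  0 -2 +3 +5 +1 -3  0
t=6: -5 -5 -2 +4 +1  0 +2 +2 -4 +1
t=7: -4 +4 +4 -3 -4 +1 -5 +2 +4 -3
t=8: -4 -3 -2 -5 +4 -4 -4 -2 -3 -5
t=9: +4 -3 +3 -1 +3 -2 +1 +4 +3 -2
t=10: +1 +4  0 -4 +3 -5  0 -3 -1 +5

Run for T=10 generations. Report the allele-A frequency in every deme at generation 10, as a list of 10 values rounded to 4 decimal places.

t=0: k=[0 0 0 0 0 0 0 86 0 0]
t=1: x=[0.0000 0.0000 0.0000 0.0000 0.0000 0.0000 3.5169 79.3179 3.5755 0.0000] k=[0 0 0 0 0 0 3 84 8 0]
t=2: x=[0.0000 0.0000 0.0000 0.0000 0.0000 0.1217 6.2522 77.9541 11.1037 0.3359] k=[0 0 0 0 0 0 4 80 14 0]
t=3: x=[0.0000 0.0000 0.0000 0.0000 0.0000 0.1623 7.0272 74.6362 16.6132 0.5878] k=[0 0 0 0 0 5 4 75 22 3]
t=4: x=[0.0000 0.0000 0.0000 0.0000 0.2011 4.8247 7.0272 70.4478 24.0516 3.9394] k=[0 0 0 0 0 6 11 70 26 7]
t=5: x=[0.0000 0.0000 0.0000 0.0000 0.2413 6.0398 13.4188 66.3643 27.7516 8.1114] k=[0 0 0 0 0 9 18 67 25 8]
t=6: x=[0.0000 0.0000 0.0000 0.0000 0.3620 9.1159 19.9507 63.8846 26.7364 9.0682] k=[0 0 0 0 1 9 22 66 23 10]
t=7: x=[0.0000 0.0000 0.0000 0.0399 1.2871 9.3181 23.6327 63.0571 24.9066 10.9789] k=[0 0 0 0 0 10 19 65 29 8]
t=8: x=[0.0000 0.0000 0.0000 0.0000 0.4022 10.0866 20.8415 62.2684 30.3867 9.2345] k=[0 0 0 0 4 6 17 60 27 4]
t=9: x=[0.0000 0.0000 0.0000 0.1595 3.9409 6.4447 18.6137 57.5664 28.1574 5.1513] k=[0 0 0 0 7 4 20 62 31 3]
t=10: x=[0.0000 0.0000 0.0000 0.2791 6.6341 4.8247 21.4082 59.6626 31.9242 4.3157] k=[0 0 0 0 10 0 21 57 31 9]

[0.0000, 0.0000, 0.0000, 0.0000, 0.1163, 0.0000, 0.2442, 0.6628, 0.3605, 0.1047]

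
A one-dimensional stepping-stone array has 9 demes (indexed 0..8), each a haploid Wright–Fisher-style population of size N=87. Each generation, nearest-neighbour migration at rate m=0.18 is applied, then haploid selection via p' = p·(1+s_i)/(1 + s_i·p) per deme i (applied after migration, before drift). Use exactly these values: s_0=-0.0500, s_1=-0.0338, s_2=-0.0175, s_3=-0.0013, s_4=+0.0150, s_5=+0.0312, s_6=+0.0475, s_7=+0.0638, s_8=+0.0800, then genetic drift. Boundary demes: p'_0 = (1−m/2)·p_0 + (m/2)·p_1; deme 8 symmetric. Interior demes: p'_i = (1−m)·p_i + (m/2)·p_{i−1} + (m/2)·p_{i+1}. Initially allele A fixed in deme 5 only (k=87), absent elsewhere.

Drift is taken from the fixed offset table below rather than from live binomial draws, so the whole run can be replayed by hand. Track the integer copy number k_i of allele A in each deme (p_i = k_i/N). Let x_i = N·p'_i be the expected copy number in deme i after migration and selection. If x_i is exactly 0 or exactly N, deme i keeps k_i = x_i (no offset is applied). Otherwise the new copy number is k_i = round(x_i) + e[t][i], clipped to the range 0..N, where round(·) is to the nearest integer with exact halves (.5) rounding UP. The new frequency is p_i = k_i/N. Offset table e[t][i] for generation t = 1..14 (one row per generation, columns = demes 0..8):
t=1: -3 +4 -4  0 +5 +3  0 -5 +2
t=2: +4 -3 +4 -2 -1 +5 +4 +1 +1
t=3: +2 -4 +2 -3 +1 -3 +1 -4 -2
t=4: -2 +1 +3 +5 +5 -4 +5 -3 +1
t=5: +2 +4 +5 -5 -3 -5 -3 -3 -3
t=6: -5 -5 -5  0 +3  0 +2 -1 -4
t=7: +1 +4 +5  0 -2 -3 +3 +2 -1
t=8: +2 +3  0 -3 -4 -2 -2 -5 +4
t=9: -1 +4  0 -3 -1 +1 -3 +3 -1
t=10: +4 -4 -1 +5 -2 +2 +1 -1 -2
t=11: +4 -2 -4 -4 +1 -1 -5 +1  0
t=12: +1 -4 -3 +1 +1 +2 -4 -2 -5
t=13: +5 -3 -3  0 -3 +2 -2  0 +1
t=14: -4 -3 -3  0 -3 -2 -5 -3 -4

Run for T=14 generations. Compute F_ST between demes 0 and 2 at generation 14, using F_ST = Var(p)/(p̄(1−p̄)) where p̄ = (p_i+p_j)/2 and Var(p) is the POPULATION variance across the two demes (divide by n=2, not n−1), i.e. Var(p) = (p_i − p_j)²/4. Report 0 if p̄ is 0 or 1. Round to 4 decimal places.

t=0: k=[0 0 0 0 0 87 0 0 0]
t=1: x=[0.0000 0.0000 0.0000 0.0000 7.9367 71.7307 8.1670 0.0000 0.0000] k=[0 0 0 0 13 75 8 0 0]
t=2: x=[0.0000 0.0000 0.0000 1.1685 17.6183 63.9148 13.8416 0.7655 0.0000] k=[0 0 0 0 17 69 18 2 0]
t=3: x=[0.0000 0.0000 0.0000 1.5280 20.3814 60.3019 21.9017 3.4597 0.1944] k=[0 0 0 0 21 57 23 0 0]
t=4: x=[0.0000 0.0000 0.0000 1.8876 22.5982 51.3482 24.8046 2.1987 0.0000] k=[0 0 0 7 28 47 30 0 0]
t=5: x=[0.0000 0.0000 0.6191 8.2503 28.1025 44.4281 29.7314 2.8666 0.0000] k=[0 0 6 3 25 39 27 0 0]
t=6: x=[0.0000 0.5219 5.1045 5.2436 24.5415 37.3132 26.4973 2.5804 0.0000] k=[0 0 0 5 28 37 28 2 0]
t=7: x=[0.0000 0.0000 0.4422 6.6120 27.0165 36.0267 27.3323 4.4119 0.1944] k=[0 0 5 7 25 33 30 6 0]
t=8: x=[0.0000 0.4349 4.6517 8.4301 24.3603 32.6341 29.0001 8.0611 0.5829] k=[0 3 5 5 20 31 27 3 5]
t=9: x=[0.2565 2.8148 4.7402 6.3423 19.8673 30.2534 26.0387 5.6585 5.1826] k=[0 7 5 3 19 31 23 9 4]
t=10: x=[0.5987 5.9952 4.9174 4.6143 18.8590 29.7990 23.2418 10.3613 4.7864] k=[5 2 4 10 17 32 24 9 3]
t=11: x=[4.5057 2.3694 4.2875 10.0784 17.9310 30.5361 24.1717 10.3613 3.8108] k=[9 0 0 6 19 30 19 11 4]
t=12: x=[7.8173 0.7829 0.5306 6.6220 19.0405 28.6068 19.9752 11.7024 4.9792] k=[9 0 0 8 20 31 16 10 0]
t=13: x=[7.8173 0.7829 0.7075 8.3502 20.1395 29.2535 17.4483 10.1830 0.9712] k=[13 0 0 8 17 31 15 10 2]
t=14: x=[11.3154 1.1310 0.7075 8.0805 17.6586 28.8898 16.6046 10.2774 2.9303] k=[7 0 0 8 15 27 12 7 0]

0.0419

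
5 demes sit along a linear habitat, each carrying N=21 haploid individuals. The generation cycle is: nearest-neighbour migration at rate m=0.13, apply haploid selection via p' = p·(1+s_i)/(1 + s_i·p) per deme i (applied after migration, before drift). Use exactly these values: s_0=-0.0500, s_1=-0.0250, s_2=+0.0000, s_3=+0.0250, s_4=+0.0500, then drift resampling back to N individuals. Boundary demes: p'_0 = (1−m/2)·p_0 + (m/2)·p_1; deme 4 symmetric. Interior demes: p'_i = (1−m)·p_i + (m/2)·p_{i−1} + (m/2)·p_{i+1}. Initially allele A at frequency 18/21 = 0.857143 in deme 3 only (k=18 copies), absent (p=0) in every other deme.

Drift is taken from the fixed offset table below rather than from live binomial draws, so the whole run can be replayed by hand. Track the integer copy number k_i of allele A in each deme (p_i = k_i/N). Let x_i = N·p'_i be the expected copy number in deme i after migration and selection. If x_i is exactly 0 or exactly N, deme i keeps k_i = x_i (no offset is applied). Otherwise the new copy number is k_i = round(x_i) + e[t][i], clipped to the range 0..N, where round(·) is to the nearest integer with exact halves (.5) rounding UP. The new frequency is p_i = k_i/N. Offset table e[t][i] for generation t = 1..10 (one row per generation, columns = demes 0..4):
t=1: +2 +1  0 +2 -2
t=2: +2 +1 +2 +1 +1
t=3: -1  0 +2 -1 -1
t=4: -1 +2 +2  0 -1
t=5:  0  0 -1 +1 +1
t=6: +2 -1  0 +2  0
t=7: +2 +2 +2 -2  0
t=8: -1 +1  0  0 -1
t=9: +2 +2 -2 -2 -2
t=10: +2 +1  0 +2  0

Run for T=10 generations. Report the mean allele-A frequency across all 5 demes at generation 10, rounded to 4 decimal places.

t=0: k=[0 0 0 18 0]
t=1: x=[0.0000 0.0000 1.1700 15.7577 1.2251] k=[0 0 1 18 0]
t=2: x=[0.0000 0.0634 2.0400 15.8219 1.2251] k=[0 1 4 17 2]
t=3: x=[0.0618 1.1032 4.6500 15.2833 3.1018] k=[0 1 7 14 2]
t=4: x=[0.0618 1.2939 7.0650 12.8883 2.8998] k=[0 3 9 13 2]
t=5: x=[0.1853 3.1270 8.8700 12.1517 2.8324] k=[0 3 8 13 4]
t=6: x=[0.1853 3.0632 8.0000 12.2164 4.7623] k=[2 2 8 14 5]
t=7: x=[1.9091 2.3369 8.0000 13.1468 5.7873] k=[4 4 10 11 6]
t=8: x=[3.8365 4.3027 9.6750 10.7396 6.5427] k=[3 5 10 11 6]
t=9: x=[2.9958 5.0966 9.7400 10.7396 6.5427] k=[5 7 8 9 5]
t=10: x=[4.9338 6.8179 8.0000 8.8010 5.4547] k=[7 8 8 11 5]

0.3714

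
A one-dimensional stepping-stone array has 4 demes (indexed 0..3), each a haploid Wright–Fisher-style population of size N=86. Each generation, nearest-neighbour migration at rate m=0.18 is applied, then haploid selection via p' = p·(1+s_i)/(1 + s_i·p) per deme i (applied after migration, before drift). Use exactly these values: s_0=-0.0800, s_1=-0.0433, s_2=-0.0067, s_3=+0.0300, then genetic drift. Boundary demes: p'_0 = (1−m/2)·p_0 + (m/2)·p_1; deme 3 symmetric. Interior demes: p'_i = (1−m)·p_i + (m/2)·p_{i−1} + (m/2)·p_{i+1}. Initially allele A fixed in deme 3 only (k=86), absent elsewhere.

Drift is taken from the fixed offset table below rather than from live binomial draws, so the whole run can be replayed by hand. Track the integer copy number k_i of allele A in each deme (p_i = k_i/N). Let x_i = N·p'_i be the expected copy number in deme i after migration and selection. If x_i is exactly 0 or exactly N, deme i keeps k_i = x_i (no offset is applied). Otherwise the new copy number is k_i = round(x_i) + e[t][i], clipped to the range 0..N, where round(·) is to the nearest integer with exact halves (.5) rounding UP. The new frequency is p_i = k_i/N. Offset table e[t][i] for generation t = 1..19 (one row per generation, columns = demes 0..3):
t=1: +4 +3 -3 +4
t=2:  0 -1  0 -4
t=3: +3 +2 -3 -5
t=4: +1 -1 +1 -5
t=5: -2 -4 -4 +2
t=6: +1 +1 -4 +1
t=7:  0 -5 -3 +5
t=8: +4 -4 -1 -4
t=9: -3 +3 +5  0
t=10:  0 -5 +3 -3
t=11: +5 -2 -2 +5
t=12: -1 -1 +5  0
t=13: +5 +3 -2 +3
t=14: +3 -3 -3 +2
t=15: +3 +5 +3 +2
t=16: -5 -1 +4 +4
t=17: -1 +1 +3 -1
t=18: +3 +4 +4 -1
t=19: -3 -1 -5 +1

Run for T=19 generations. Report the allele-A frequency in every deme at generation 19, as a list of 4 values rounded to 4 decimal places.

t=0: k=[0 0 0 86]
t=1: x=[0.0000 0.0000 7.6928 78.4657] k=[0 0 5 82]
t=2: x=[0.0000 0.4306 11.4133 75.3489] k=[0 0 11 71]
t=3: x=[0.0000 0.9476 15.3252 66.0564] k=[0 3 12 61]
t=4: x=[0.2485 3.3928 15.5143 57.1593] k=[1 2 17 52]
t=5: x=[1.0038 3.1240 18.7014 49.4725] k=[0 0 15 51]
t=6: x=[0.0000 1.2924 16.7989 48.3867] k=[0 2 13 49]
t=7: x=[0.1656 2.6921 15.1658 46.3923] k=[0 0 12 51]
t=8: x=[0.0000 1.0338 14.3495 48.1176] k=[0 0 13 44]
t=9: x=[0.0000 1.1200 14.5386 41.8448] k=[0 4 20 42]
t=10: x=[0.3313 4.8725 20.4351 40.6531] k=[0 0 23 38]
t=11: x=[0.0000 1.9824 22.1692 37.2730] k=[0 0 20 42]
t=12: x=[0.0000 1.7236 20.0764 40.6531] k=[0 1 25 41]
t=13: x=[0.0828 2.9416 24.1630 40.1921] k=[5 6 22 43]
t=14: x=[4.7051 7.0579 22.3387 41.7447] k=[8 4 19 44]
t=15: x=[7.0791 5.4785 19.7974 42.3852] k=[10 10 23 44]
t=16: x=[9.2864 10.7468 23.6047 42.7454] k=[4 10 28 47]
t=17: x=[4.1945 10.6597 27.9630 45.9232] k=[3 12 31 45]
t=18: x=[3.5177 12.4221 30.4177 44.3751] k=[7 16 34 43]
t=19: x=[7.2378 16.2194 33.0531 42.8254] k=[4 15 28 44]

[0.0465, 0.1744, 0.3256, 0.5116]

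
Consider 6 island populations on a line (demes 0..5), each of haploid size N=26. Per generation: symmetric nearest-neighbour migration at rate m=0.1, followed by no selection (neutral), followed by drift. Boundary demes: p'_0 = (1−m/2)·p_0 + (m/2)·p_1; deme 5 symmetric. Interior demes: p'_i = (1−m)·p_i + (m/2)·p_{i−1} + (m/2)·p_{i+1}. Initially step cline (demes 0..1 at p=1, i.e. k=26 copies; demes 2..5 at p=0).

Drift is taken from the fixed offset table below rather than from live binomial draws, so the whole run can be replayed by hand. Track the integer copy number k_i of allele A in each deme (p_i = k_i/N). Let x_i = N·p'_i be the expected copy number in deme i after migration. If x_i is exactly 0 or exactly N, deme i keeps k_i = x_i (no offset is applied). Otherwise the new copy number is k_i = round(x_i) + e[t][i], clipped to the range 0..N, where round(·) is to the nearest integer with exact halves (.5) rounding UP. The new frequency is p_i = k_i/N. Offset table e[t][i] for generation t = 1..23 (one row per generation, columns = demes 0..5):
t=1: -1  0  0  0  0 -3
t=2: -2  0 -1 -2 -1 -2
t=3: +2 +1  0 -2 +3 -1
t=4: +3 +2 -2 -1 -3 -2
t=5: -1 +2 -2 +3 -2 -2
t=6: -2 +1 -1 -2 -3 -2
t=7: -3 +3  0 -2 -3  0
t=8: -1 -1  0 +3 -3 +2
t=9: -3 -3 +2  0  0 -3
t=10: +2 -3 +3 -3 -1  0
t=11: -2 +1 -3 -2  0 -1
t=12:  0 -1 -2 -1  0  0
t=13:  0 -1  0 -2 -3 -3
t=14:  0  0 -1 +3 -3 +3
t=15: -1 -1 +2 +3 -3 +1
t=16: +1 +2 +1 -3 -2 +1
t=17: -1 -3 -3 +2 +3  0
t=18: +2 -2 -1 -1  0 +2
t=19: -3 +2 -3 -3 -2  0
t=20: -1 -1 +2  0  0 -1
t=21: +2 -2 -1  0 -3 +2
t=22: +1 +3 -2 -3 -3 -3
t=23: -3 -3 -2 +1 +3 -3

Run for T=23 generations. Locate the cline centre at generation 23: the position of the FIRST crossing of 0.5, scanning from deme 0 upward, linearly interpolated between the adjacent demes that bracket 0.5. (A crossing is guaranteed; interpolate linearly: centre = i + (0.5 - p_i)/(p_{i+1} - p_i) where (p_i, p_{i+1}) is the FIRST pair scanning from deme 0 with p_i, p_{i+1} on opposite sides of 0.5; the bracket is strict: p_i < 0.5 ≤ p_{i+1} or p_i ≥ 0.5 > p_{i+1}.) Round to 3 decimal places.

0.000

t=0: k=[26 26 0 0 0 0]
t=1: x=[26.0000 24.7000 1.3000 0.0000 0.0000 0.0000] k=[26 25 1 0 0 0]
t=2: x=[25.9500 23.8500 2.1500 0.0500 0.0000 0.0000] k=[24 24 1 0 0 0]
t=3: x=[24.0000 22.8500 2.1000 0.0500 0.0000 0.0000] k=[26 24 2 0 0 0]
t=4: x=[25.9000 23.0000 3.0000 0.1000 0.0000 0.0000] k=[26 25 1 0 0 0]
t=5: x=[25.9500 23.8500 2.1500 0.0500 0.0000 0.0000] k=[25 26 0 3 0 0]
t=6: x=[25.0500 24.6500 1.4500 2.7000 0.1500 0.0000] k=[23 26 0 1 0 0]
t=7: x=[23.1500 24.5500 1.3500 0.9000 0.0500 0.0000] k=[20 26 1 0 0 0]
t=8: x=[20.3000 24.4500 2.2000 0.0500 0.0000 0.0000] k=[19 23 2 3 0 0]
t=9: x=[19.2000 21.7500 3.1000 2.8000 0.1500 0.0000] k=[16 19 5 3 0 0]
t=10: x=[16.1500 18.1500 5.6000 2.9500 0.1500 0.0000] k=[18 15 9 0 0 0]
t=11: x=[17.8500 14.8500 8.8500 0.4500 0.0000 0.0000] k=[16 16 6 0 0 0]
t=12: x=[16.0000 15.5000 6.2000 0.3000 0.0000 0.0000] k=[16 15 4 0 0 0]
t=13: x=[15.9500 14.5000 4.3500 0.2000 0.0000 0.0000] k=[16 14 4 0 0 0]
t=14: x=[15.9000 13.6000 4.3000 0.2000 0.0000 0.0000] k=[16 14 3 3 0 0]
t=15: x=[15.9000 13.5500 3.5500 2.8500 0.1500 0.0000] k=[15 13 6 6 0 0]
t=16: x=[14.9000 12.7500 6.3500 5.7000 0.3000 0.0000] k=[16 15 7 3 0 0]
t=17: x=[15.9500 14.6500 7.2000 3.0500 0.1500 0.0000] k=[15 12 4 5 3 0]
t=18: x=[14.8500 11.7500 4.4500 4.8500 2.9500 0.1500] k=[17 10 3 4 3 2]
t=19: x=[16.6500 10.0000 3.4000 3.9000 3.0000 2.0500] k=[14 12 0 1 1 2]
t=20: x=[13.9000 11.5000 0.6500 0.9500 1.0500 1.9500] k=[13 11 3 1 1 1]
t=21: x=[12.9000 10.7000 3.3000 1.1000 1.0000 1.0000] k=[15 9 2 1 0 3]
t=22: x=[14.7000 8.9500 2.3000 1.0000 0.2000 2.8500] k=[16 12 0 0 0 0]
t=23: x=[15.8000 11.6000 0.6000 0.0000 0.0000 0.0000] k=[13 9 0 0 0 0]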